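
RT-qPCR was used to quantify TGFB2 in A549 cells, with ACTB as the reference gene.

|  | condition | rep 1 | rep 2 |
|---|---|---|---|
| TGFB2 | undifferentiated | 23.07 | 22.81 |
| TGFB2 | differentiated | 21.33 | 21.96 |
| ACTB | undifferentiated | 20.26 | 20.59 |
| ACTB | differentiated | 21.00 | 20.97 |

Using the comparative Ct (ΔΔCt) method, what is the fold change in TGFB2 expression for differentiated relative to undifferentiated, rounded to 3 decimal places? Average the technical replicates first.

3.618

Mean Ct: TGFB2 undifferentiated 22.940; TGFB2 differentiated 21.645; ACTB undifferentiated 20.425; ACTB differentiated 20.985
ΔCt(undifferentiated) = 22.940 − 20.425 = 2.515
ΔCt(differentiated) = 21.645 − 20.985 = 0.660
ΔΔCt = 0.660 − 2.515 = -1.855
Fold change = 2^(−(-1.855)) = 2^1.855 = 3.6175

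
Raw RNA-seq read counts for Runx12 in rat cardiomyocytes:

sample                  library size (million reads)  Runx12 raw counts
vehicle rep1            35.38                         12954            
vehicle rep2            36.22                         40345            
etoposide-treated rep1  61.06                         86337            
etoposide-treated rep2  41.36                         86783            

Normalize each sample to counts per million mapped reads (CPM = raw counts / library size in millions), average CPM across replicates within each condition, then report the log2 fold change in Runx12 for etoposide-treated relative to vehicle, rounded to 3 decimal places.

1.247

CPM(vehicle rep1) = 12954 / 35.38 = 366.1391
CPM(vehicle rep2) = 40345 / 36.22 = 1113.8874
CPM(etoposide-treated rep1) = 86337 / 61.06 = 1413.9699
CPM(etoposide-treated rep2) = 86783 / 41.36 = 2098.2350
mean CPM(vehicle) = 740.0132; mean CPM(etoposide-treated) = 1756.1024
Fold change = 1756.1024 / 740.0132 = 2.37307
log2(2.37307) = 1.2468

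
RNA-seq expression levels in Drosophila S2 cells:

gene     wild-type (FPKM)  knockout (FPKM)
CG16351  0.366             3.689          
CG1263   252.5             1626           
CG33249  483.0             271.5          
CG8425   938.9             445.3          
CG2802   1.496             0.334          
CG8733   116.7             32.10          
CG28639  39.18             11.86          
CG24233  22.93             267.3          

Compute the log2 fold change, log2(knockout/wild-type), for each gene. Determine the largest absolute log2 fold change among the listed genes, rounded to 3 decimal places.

log2(3.689/0.366) = 3.333  (CG16351)
log2(1626/252.5) = 2.687  (CG1263)
log2(271.5/483.0) = -0.831  (CG33249)
log2(445.3/938.9) = -1.076  (CG8425)
log2(0.334/1.496) = -2.163  (CG2802)
log2(32.10/116.7) = -1.862  (CG8733)
log2(11.86/39.18) = -1.724  (CG28639)
log2(267.3/22.93) = 3.543  (CG24233)
The largest magnitude belongs to CG24233.

3.543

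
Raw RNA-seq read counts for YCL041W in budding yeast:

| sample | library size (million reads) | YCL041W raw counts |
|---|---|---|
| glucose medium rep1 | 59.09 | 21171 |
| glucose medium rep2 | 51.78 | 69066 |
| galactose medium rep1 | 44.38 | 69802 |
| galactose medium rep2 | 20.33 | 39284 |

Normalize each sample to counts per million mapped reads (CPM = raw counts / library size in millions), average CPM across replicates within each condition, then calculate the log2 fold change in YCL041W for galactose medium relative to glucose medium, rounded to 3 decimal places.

CPM(glucose medium rep1) = 21171 / 59.09 = 358.2840
CPM(glucose medium rep2) = 69066 / 51.78 = 1333.8355
CPM(galactose medium rep1) = 69802 / 44.38 = 1572.8256
CPM(galactose medium rep2) = 39284 / 20.33 = 1932.3168
mean CPM(glucose medium) = 846.0597; mean CPM(galactose medium) = 1752.5712
Fold change = 1752.5712 / 846.0597 = 2.07145
log2(2.07145) = 1.0506

1.051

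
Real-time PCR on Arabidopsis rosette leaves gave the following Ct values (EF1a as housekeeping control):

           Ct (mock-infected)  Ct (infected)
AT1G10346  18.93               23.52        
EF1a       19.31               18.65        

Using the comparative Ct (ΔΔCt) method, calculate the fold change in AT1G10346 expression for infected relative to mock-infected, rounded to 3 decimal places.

0.026

ΔCt(mock-infected) = 18.930 − 19.310 = -0.380
ΔCt(infected) = 23.520 − 18.650 = 4.870
ΔΔCt = 4.870 − (-0.380) = 5.250
Fold change = 2^(−5.250) = 0.0263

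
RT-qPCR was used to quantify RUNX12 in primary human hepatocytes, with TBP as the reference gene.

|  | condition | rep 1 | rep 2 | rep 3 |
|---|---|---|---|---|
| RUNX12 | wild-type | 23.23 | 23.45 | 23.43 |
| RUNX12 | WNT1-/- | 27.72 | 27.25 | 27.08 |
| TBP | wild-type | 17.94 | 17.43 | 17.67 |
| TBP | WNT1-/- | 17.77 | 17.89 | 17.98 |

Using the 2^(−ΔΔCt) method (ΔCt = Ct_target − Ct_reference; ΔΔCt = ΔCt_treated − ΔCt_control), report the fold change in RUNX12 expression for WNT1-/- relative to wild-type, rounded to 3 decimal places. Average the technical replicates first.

0.073

Mean Ct: RUNX12 wild-type 23.370; RUNX12 WNT1-/- 27.350; TBP wild-type 17.680; TBP WNT1-/- 17.880
ΔCt(wild-type) = 23.370 − 17.680 = 5.690
ΔCt(WNT1-/-) = 27.350 − 17.880 = 9.470
ΔΔCt = 9.470 − 5.690 = 3.780
Fold change = 2^(−3.780) = 0.0728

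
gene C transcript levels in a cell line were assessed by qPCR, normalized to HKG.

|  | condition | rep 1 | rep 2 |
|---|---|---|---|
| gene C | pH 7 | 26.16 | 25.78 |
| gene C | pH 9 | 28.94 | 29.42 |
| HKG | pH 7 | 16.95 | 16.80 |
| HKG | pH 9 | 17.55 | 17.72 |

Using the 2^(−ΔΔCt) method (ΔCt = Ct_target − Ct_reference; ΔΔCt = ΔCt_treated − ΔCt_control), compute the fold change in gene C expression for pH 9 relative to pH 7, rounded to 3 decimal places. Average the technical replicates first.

0.183

Mean Ct: gene C pH 7 25.970; gene C pH 9 29.180; HKG pH 7 16.875; HKG pH 9 17.635
ΔCt(pH 7) = 25.970 − 16.875 = 9.095
ΔCt(pH 9) = 29.180 − 17.635 = 11.545
ΔΔCt = 11.545 − 9.095 = 2.450
Fold change = 2^(−2.450) = 0.1830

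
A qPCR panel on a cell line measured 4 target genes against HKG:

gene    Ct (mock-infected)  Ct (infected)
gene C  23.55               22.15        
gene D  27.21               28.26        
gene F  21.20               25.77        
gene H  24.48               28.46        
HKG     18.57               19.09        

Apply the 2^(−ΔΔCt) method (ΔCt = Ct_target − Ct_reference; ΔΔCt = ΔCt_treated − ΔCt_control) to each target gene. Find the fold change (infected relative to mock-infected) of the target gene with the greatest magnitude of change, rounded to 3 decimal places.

0.060

gene C: ΔΔCt = (22.15−19.09) − (23.55−18.57) = 3.06 − 4.98 = -1.92; fold change = 2^1.92 = 3.784
gene D: ΔΔCt = (28.26−19.09) − (27.21−18.57) = 9.17 − 8.64 = 0.53; fold change = 2^-0.53 = 0.693
gene F: ΔΔCt = (25.77−19.09) − (21.20−18.57) = 6.68 − 2.63 = 4.05; fold change = 2^-4.05 = 0.060
gene H: ΔΔCt = (28.46−19.09) − (24.48−18.57) = 9.37 − 5.91 = 3.46; fold change = 2^-3.46 = 0.091
gene F has the largest |ΔΔCt| = 4.05.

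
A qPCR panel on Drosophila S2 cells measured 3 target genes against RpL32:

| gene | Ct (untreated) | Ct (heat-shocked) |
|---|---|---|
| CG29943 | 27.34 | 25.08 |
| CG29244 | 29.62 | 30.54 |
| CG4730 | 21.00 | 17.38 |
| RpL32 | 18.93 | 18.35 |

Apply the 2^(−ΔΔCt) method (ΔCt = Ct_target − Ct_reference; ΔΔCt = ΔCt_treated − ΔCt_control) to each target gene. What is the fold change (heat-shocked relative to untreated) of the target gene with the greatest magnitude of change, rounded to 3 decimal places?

8.225

CG29943: ΔΔCt = (25.08−18.35) − (27.34−18.93) = 6.73 − 8.41 = -1.68; fold change = 2^1.68 = 3.204
CG29244: ΔΔCt = (30.54−18.35) − (29.62−18.93) = 12.19 − 10.69 = 1.50; fold change = 2^-1.50 = 0.354
CG4730: ΔΔCt = (17.38−18.35) − (21.00−18.93) = -0.97 − 2.07 = -3.04; fold change = 2^3.04 = 8.225
CG4730 has the largest |ΔΔCt| = 3.04.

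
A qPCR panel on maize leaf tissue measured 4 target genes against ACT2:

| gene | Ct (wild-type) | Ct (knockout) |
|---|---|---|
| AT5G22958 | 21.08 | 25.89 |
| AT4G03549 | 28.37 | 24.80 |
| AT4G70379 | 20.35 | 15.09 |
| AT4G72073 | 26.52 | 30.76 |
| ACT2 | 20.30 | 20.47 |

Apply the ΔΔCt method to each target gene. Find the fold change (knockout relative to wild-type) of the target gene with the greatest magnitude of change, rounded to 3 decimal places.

AT5G22958: ΔΔCt = (25.89−20.47) − (21.08−20.30) = 5.42 − 0.78 = 4.64; fold change = 2^-4.64 = 0.040
AT4G03549: ΔΔCt = (24.80−20.47) − (28.37−20.30) = 4.33 − 8.07 = -3.74; fold change = 2^3.74 = 13.361
AT4G70379: ΔΔCt = (15.09−20.47) − (20.35−20.30) = -5.38 − 0.05 = -5.43; fold change = 2^5.43 = 43.111
AT4G72073: ΔΔCt = (30.76−20.47) − (26.52−20.30) = 10.29 − 6.22 = 4.07; fold change = 2^-4.07 = 0.060
AT4G70379 has the largest |ΔΔCt| = 5.43.

43.111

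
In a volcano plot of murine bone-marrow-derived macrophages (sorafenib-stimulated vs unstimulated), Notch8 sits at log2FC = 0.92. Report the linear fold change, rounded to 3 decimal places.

1.892

Fold change = 2^(0.92) = 1.8921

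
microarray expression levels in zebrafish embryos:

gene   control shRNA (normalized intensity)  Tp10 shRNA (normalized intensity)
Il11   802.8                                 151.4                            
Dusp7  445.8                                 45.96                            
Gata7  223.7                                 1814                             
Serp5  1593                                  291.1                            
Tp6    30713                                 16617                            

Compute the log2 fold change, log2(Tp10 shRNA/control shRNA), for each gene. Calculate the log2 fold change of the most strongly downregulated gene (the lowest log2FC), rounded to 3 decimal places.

-3.278

log2(151.4/802.8) = -2.407  (Il11)
log2(45.96/445.8) = -3.278  (Dusp7)
log2(1814/223.7) = 3.020  (Gata7)
log2(291.1/1593) = -2.452  (Serp5)
log2(16617/30713) = -0.886  (Tp6)
Dusp7 is most strongly downregulated.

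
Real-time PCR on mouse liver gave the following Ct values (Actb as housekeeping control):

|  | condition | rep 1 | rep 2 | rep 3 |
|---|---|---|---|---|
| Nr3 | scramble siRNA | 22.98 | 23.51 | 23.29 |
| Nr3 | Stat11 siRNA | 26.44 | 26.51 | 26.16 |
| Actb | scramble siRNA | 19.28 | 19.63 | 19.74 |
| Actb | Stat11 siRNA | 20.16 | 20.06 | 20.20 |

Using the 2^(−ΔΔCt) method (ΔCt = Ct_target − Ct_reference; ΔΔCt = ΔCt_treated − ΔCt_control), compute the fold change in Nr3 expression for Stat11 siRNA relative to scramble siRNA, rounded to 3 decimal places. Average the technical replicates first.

Mean Ct: Nr3 scramble siRNA 23.260; Nr3 Stat11 siRNA 26.370; Actb scramble siRNA 19.550; Actb Stat11 siRNA 20.140
ΔCt(scramble siRNA) = 23.260 − 19.550 = 3.710
ΔCt(Stat11 siRNA) = 26.370 − 20.140 = 6.230
ΔΔCt = 6.230 − 3.710 = 2.520
Fold change = 2^(−2.520) = 0.1743

0.174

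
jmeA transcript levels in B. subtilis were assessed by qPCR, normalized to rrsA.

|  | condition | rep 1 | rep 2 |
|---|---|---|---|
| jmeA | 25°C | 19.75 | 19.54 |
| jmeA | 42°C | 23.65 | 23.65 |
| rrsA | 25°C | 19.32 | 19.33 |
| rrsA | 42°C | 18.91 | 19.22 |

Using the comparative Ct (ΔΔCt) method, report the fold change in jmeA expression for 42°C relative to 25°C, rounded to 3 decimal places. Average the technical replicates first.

0.052

Mean Ct: jmeA 25°C 19.645; jmeA 42°C 23.650; rrsA 25°C 19.325; rrsA 42°C 19.065
ΔCt(25°C) = 19.645 − 19.325 = 0.320
ΔCt(42°C) = 23.650 − 19.065 = 4.585
ΔΔCt = 4.585 − 0.320 = 4.265
Fold change = 2^(−4.265) = 0.0520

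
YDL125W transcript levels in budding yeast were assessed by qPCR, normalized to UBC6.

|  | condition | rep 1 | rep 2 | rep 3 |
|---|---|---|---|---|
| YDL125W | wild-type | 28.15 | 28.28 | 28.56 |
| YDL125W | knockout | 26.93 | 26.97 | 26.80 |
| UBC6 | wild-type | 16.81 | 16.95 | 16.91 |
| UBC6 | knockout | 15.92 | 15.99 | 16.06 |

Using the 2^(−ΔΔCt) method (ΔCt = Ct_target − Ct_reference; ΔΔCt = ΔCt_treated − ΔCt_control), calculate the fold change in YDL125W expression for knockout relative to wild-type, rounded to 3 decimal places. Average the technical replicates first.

Mean Ct: YDL125W wild-type 28.330; YDL125W knockout 26.900; UBC6 wild-type 16.890; UBC6 knockout 15.990
ΔCt(wild-type) = 28.330 − 16.890 = 11.440
ΔCt(knockout) = 26.900 − 15.990 = 10.910
ΔΔCt = 10.910 − 11.440 = -0.530
Fold change = 2^(−(-0.530)) = 2^0.530 = 1.4439

1.444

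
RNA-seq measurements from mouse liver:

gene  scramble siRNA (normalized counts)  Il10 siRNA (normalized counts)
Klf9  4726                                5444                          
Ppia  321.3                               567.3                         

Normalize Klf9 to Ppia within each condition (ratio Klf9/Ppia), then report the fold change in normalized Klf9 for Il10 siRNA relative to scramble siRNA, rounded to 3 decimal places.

0.652

Klf9/Ppia (scramble siRNA) = 4726 / 321.3 = 14.709
Klf9/Ppia (Il10 siRNA) = 5444 / 567.3 = 9.5963
Fold change = 9.5963 / 14.709 = 0.6524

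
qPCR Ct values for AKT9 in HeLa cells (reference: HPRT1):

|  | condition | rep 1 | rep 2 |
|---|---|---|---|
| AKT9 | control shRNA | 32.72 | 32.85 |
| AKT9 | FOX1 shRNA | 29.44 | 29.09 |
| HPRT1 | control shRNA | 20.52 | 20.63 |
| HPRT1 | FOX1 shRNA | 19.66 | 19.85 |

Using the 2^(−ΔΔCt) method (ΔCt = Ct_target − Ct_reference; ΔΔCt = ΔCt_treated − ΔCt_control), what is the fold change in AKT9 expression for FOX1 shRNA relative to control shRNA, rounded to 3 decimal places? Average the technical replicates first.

6.498

Mean Ct: AKT9 control shRNA 32.785; AKT9 FOX1 shRNA 29.265; HPRT1 control shRNA 20.575; HPRT1 FOX1 shRNA 19.755
ΔCt(control shRNA) = 32.785 − 20.575 = 12.210
ΔCt(FOX1 shRNA) = 29.265 − 19.755 = 9.510
ΔΔCt = 9.510 − 12.210 = -2.700
Fold change = 2^(−(-2.700)) = 2^2.700 = 6.4980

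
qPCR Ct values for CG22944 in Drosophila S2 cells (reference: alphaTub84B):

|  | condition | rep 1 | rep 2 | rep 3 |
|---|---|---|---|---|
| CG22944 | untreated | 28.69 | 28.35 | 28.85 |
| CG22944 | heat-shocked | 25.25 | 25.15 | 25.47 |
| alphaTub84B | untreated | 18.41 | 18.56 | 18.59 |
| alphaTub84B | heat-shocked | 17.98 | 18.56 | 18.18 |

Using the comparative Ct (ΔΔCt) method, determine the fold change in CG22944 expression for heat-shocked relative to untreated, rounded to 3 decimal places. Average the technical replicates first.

8.340

Mean Ct: CG22944 untreated 28.630; CG22944 heat-shocked 25.290; alphaTub84B untreated 18.520; alphaTub84B heat-shocked 18.240
ΔCt(untreated) = 28.630 − 18.520 = 10.110
ΔCt(heat-shocked) = 25.290 − 18.240 = 7.050
ΔΔCt = 7.050 − 10.110 = -3.060
Fold change = 2^(−(-3.060)) = 2^3.060 = 8.3397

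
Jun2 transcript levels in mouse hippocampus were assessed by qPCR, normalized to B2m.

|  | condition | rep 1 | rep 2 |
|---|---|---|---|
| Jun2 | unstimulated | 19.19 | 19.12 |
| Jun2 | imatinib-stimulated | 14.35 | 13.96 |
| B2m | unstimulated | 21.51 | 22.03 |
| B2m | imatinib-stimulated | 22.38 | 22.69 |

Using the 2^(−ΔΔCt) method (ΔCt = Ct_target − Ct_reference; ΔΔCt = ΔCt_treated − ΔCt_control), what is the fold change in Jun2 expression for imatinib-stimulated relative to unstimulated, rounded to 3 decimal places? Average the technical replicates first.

Mean Ct: Jun2 unstimulated 19.155; Jun2 imatinib-stimulated 14.155; B2m unstimulated 21.770; B2m imatinib-stimulated 22.535
ΔCt(unstimulated) = 19.155 − 21.770 = -2.615
ΔCt(imatinib-stimulated) = 14.155 − 22.535 = -8.380
ΔΔCt = -8.380 − (-2.615) = -5.765
Fold change = 2^(−(-5.765)) = 2^5.765 = 54.3798

54.380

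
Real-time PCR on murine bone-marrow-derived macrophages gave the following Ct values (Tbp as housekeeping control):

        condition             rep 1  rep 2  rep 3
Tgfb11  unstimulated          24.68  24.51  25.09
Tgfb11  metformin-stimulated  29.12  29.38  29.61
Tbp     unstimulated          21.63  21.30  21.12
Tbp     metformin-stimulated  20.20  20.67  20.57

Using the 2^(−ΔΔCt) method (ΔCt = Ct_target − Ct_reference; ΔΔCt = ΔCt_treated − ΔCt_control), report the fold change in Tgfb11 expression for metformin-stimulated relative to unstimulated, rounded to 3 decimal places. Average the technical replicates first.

Mean Ct: Tgfb11 unstimulated 24.760; Tgfb11 metformin-stimulated 29.370; Tbp unstimulated 21.350; Tbp metformin-stimulated 20.480
ΔCt(unstimulated) = 24.760 − 21.350 = 3.410
ΔCt(metformin-stimulated) = 29.370 − 20.480 = 8.890
ΔΔCt = 8.890 − 3.410 = 5.480
Fold change = 2^(−5.480) = 0.0224

0.022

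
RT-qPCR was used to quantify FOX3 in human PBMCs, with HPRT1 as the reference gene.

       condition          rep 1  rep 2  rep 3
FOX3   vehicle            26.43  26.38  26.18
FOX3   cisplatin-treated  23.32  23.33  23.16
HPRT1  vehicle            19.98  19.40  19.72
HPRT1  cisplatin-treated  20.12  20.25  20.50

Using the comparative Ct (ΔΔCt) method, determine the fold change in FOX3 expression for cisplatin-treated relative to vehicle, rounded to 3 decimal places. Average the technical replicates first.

Mean Ct: FOX3 vehicle 26.330; FOX3 cisplatin-treated 23.270; HPRT1 vehicle 19.700; HPRT1 cisplatin-treated 20.290
ΔCt(vehicle) = 26.330 − 19.700 = 6.630
ΔCt(cisplatin-treated) = 23.270 − 20.290 = 2.980
ΔΔCt = 2.980 − 6.630 = -3.650
Fold change = 2^(−(-3.650)) = 2^3.650 = 12.5533

12.553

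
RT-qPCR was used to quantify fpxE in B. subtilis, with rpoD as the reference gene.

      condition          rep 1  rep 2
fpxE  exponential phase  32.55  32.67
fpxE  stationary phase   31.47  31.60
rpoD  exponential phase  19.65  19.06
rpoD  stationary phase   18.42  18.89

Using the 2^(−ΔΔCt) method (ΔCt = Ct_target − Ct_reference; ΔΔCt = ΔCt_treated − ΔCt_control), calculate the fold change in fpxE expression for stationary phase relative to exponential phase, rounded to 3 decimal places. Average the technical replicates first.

1.297

Mean Ct: fpxE exponential phase 32.610; fpxE stationary phase 31.535; rpoD exponential phase 19.355; rpoD stationary phase 18.655
ΔCt(exponential phase) = 32.610 − 19.355 = 13.255
ΔCt(stationary phase) = 31.535 − 18.655 = 12.880
ΔΔCt = 12.880 − 13.255 = -0.375
Fold change = 2^(−(-0.375)) = 2^0.375 = 1.2968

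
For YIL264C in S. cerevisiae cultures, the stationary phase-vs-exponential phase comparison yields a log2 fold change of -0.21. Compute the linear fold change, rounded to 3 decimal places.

Fold change = 2^(-0.21) = 0.8645

0.865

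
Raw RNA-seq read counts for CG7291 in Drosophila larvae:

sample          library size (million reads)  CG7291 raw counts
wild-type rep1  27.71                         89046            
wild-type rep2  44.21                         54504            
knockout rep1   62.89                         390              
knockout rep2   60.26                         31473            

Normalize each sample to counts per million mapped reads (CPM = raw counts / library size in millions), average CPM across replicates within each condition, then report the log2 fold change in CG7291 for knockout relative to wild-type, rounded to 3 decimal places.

-3.073

CPM(wild-type rep1) = 89046 / 27.71 = 3213.4969
CPM(wild-type rep2) = 54504 / 44.21 = 1232.8432
CPM(knockout rep1) = 390 / 62.89 = 6.2013
CPM(knockout rep2) = 31473 / 60.26 = 522.2868
mean CPM(wild-type) = 2223.1701; mean CPM(knockout) = 264.2440
Fold change = 264.2440 / 2223.1701 = 0.11886
log2(0.11886) = -3.0727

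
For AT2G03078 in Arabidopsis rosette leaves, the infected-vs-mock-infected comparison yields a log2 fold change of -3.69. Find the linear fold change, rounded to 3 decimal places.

Fold change = 2^(-3.69) = 0.0775
That is, AT2G03078 drops to 7.7% of the mock-infected level.

0.077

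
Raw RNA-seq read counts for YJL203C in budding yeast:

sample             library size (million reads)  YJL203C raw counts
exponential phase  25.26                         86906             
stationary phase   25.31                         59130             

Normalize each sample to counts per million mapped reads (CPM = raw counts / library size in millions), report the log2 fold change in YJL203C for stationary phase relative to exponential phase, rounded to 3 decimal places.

CPM(exponential phase) = 86906 / 25.26 = 3440.4592
CPM(stationary phase) = 59130 / 25.31 = 2336.2307
Fold change = 2336.2307 / 3440.4592 = 0.67905
log2(0.67905) = -0.5584

-0.558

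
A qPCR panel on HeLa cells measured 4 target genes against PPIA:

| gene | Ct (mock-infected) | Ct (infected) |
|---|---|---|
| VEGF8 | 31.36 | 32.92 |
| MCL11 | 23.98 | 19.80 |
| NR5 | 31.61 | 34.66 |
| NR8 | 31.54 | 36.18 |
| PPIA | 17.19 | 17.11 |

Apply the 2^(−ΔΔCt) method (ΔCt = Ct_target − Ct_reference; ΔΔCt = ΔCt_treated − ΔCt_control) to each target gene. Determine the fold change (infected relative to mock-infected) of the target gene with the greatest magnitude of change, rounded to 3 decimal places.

VEGF8: ΔΔCt = (32.92−17.11) − (31.36−17.19) = 15.81 − 14.17 = 1.64; fold change = 2^-1.64 = 0.321
MCL11: ΔΔCt = (19.80−17.11) − (23.98−17.19) = 2.69 − 6.79 = -4.10; fold change = 2^4.10 = 17.148
NR5: ΔΔCt = (34.66−17.11) − (31.61−17.19) = 17.55 − 14.42 = 3.13; fold change = 2^-3.13 = 0.114
NR8: ΔΔCt = (36.18−17.11) − (31.54−17.19) = 19.07 − 14.35 = 4.72; fold change = 2^-4.72 = 0.038
NR8 has the largest |ΔΔCt| = 4.72.

0.038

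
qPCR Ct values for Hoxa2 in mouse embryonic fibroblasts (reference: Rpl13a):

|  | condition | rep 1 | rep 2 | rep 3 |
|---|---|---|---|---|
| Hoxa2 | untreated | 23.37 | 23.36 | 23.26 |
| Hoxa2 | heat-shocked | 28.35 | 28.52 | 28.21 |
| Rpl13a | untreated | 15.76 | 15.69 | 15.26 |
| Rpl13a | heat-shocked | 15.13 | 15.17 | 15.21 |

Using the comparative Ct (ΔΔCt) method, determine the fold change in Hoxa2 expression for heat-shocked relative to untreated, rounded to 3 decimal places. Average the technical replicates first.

0.023

Mean Ct: Hoxa2 untreated 23.330; Hoxa2 heat-shocked 28.360; Rpl13a untreated 15.570; Rpl13a heat-shocked 15.170
ΔCt(untreated) = 23.330 − 15.570 = 7.760
ΔCt(heat-shocked) = 28.360 − 15.170 = 13.190
ΔΔCt = 13.190 − 7.760 = 5.430
Fold change = 2^(−5.430) = 0.0232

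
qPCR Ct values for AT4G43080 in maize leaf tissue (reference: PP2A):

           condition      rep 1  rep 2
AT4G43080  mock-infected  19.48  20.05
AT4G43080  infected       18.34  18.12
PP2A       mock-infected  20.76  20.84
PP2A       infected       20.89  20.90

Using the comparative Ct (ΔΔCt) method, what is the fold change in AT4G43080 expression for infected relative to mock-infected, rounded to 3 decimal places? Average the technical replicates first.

3.095

Mean Ct: AT4G43080 mock-infected 19.765; AT4G43080 infected 18.230; PP2A mock-infected 20.800; PP2A infected 20.895
ΔCt(mock-infected) = 19.765 − 20.800 = -1.035
ΔCt(infected) = 18.230 − 20.895 = -2.665
ΔΔCt = -2.665 − (-1.035) = -1.630
Fold change = 2^(−(-1.630)) = 2^1.630 = 3.0951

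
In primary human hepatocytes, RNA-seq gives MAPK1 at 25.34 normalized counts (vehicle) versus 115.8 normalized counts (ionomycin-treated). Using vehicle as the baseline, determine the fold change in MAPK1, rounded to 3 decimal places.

Fold change = 115.8 / 25.34 = 4.5699
MAPK1 is upregulated.

4.570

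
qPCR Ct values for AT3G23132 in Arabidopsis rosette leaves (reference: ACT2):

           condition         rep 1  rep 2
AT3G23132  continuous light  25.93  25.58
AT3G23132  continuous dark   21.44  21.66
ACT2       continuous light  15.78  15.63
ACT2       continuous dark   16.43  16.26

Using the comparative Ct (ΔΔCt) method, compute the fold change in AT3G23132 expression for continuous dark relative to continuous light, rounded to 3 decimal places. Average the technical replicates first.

Mean Ct: AT3G23132 continuous light 25.755; AT3G23132 continuous dark 21.550; ACT2 continuous light 15.705; ACT2 continuous dark 16.345
ΔCt(continuous light) = 25.755 − 15.705 = 10.050
ΔCt(continuous dark) = 21.550 − 16.345 = 5.205
ΔΔCt = 5.205 − 10.050 = -4.845
Fold change = 2^(−(-4.845)) = 2^4.845 = 28.7402

28.740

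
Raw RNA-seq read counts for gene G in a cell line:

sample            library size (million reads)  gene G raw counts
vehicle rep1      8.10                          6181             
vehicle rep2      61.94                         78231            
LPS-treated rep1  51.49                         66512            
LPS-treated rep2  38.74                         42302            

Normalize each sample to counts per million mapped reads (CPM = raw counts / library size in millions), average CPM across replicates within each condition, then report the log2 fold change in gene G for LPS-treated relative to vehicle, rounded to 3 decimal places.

0.234

CPM(vehicle rep1) = 6181 / 8.10 = 763.0864
CPM(vehicle rep2) = 78231 / 61.94 = 1263.0126
CPM(LPS-treated rep1) = 66512 / 51.49 = 1291.7460
CPM(LPS-treated rep2) = 42302 / 38.74 = 1091.9463
mean CPM(vehicle) = 1013.0495; mean CPM(LPS-treated) = 1191.8461
Fold change = 1191.8461 / 1013.0495 = 1.17649
log2(1.17649) = 0.2345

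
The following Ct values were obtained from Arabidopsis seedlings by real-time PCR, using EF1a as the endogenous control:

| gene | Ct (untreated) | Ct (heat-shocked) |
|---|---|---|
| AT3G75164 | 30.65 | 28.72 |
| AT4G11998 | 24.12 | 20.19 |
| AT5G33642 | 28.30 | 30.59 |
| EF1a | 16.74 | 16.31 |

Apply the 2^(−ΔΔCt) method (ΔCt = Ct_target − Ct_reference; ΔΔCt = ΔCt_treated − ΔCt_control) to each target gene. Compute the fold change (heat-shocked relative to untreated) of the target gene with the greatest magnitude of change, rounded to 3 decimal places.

AT3G75164: ΔΔCt = (28.72−16.31) − (30.65−16.74) = 12.41 − 13.91 = -1.50; fold change = 2^1.50 = 2.828
AT4G11998: ΔΔCt = (20.19−16.31) − (24.12−16.74) = 3.88 − 7.38 = -3.50; fold change = 2^3.50 = 11.314
AT5G33642: ΔΔCt = (30.59−16.31) − (28.30−16.74) = 14.28 − 11.56 = 2.72; fold change = 2^-2.72 = 0.152
AT4G11998 has the largest |ΔΔCt| = 3.50.

11.314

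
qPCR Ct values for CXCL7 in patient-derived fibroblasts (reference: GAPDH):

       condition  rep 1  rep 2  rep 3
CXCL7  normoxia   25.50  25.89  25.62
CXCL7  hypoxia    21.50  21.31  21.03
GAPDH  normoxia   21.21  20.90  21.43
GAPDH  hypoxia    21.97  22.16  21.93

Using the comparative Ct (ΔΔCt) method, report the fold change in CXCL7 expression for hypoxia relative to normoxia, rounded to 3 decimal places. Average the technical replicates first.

Mean Ct: CXCL7 normoxia 25.670; CXCL7 hypoxia 21.280; GAPDH normoxia 21.180; GAPDH hypoxia 22.020
ΔCt(normoxia) = 25.670 − 21.180 = 4.490
ΔCt(hypoxia) = 21.280 − 22.020 = -0.740
ΔΔCt = -0.740 − 4.490 = -5.230
Fold change = 2^(−(-5.230)) = 2^5.230 = 37.5307

37.531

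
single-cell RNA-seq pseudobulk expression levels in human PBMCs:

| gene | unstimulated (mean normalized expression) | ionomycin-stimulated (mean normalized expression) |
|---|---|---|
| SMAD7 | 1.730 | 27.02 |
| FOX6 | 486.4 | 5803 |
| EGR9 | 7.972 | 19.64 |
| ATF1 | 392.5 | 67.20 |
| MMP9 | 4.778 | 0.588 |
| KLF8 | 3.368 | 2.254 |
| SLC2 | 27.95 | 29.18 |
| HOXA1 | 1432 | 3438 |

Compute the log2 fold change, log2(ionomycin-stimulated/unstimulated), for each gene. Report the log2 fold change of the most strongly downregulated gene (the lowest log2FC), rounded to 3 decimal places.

log2(27.02/1.730) = 3.965  (SMAD7)
log2(5803/486.4) = 3.577  (FOX6)
log2(19.64/7.972) = 1.301  (EGR9)
log2(67.20/392.5) = -2.546  (ATF1)
log2(0.588/4.778) = -3.023  (MMP9)
log2(2.254/3.368) = -0.579  (KLF8)
log2(29.18/27.95) = 0.062  (SLC2)
log2(3438/1432) = 1.264  (HOXA1)
MMP9 is most strongly downregulated.

-3.023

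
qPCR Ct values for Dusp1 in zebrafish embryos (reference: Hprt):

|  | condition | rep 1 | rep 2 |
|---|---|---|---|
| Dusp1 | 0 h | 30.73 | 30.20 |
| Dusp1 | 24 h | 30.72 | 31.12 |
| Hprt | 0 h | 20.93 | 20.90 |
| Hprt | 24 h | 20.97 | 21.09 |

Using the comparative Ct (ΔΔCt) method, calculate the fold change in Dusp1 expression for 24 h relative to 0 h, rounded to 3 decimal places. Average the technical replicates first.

Mean Ct: Dusp1 0 h 30.465; Dusp1 24 h 30.920; Hprt 0 h 20.915; Hprt 24 h 21.030
ΔCt(0 h) = 30.465 − 20.915 = 9.550
ΔCt(24 h) = 30.920 − 21.030 = 9.890
ΔΔCt = 9.890 − 9.550 = 0.340
Fold change = 2^(−0.340) = 0.7900

0.790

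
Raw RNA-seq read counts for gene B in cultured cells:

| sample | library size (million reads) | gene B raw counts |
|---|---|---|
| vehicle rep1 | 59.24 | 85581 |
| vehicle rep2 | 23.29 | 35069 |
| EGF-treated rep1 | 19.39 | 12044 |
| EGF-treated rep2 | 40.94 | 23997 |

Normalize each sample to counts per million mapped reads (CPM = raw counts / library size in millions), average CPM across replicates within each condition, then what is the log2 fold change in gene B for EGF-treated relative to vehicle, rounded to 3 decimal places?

CPM(vehicle rep1) = 85581 / 59.24 = 1444.6489
CPM(vehicle rep2) = 35069 / 23.29 = 1505.7535
CPM(EGF-treated rep1) = 12044 / 19.39 = 621.1449
CPM(EGF-treated rep2) = 23997 / 40.94 = 586.1505
mean CPM(vehicle) = 1475.2012; mean CPM(EGF-treated) = 603.6477
Fold change = 603.6477 / 1475.2012 = 0.40920
log2(0.40920) = -1.2891

-1.289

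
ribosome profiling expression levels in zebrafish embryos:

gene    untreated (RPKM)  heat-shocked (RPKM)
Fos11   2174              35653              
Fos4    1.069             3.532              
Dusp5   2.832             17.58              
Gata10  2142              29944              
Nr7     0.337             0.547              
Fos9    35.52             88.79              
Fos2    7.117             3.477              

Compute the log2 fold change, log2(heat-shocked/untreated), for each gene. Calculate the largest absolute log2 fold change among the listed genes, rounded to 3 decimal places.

4.036

log2(35653/2174) = 4.036  (Fos11)
log2(3.532/1.069) = 1.724  (Fos4)
log2(17.58/2.832) = 2.634  (Dusp5)
log2(29944/2142) = 3.805  (Gata10)
log2(0.547/0.337) = 0.699  (Nr7)
log2(88.79/35.52) = 1.322  (Fos9)
log2(3.477/7.117) = -1.033  (Fos2)
The largest magnitude belongs to Fos11.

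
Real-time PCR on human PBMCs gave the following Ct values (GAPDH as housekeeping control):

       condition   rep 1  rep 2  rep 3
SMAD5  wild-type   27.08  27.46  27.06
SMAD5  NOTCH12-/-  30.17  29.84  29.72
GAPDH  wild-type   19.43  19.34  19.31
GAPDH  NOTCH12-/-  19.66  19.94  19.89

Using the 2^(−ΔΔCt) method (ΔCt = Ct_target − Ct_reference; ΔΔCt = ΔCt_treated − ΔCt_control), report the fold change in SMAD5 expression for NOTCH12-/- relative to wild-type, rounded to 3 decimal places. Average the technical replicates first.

Mean Ct: SMAD5 wild-type 27.200; SMAD5 NOTCH12-/- 29.910; GAPDH wild-type 19.360; GAPDH NOTCH12-/- 19.830
ΔCt(wild-type) = 27.200 − 19.360 = 7.840
ΔCt(NOTCH12-/-) = 29.910 − 19.830 = 10.080
ΔΔCt = 10.080 − 7.840 = 2.240
Fold change = 2^(−2.240) = 0.2117

0.212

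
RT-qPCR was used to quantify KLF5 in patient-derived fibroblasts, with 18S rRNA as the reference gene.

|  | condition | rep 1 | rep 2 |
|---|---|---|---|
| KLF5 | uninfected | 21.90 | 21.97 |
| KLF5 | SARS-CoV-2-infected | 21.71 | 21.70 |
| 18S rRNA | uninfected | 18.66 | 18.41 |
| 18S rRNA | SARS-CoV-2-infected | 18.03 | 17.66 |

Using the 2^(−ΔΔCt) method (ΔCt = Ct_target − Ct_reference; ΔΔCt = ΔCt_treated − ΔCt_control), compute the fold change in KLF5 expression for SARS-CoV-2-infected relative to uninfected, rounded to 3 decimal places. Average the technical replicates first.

0.727

Mean Ct: KLF5 uninfected 21.935; KLF5 SARS-CoV-2-infected 21.705; 18S rRNA uninfected 18.535; 18S rRNA SARS-CoV-2-infected 17.845
ΔCt(uninfected) = 21.935 − 18.535 = 3.400
ΔCt(SARS-CoV-2-infected) = 21.705 − 17.845 = 3.860
ΔΔCt = 3.860 − 3.400 = 0.460
Fold change = 2^(−0.460) = 0.7270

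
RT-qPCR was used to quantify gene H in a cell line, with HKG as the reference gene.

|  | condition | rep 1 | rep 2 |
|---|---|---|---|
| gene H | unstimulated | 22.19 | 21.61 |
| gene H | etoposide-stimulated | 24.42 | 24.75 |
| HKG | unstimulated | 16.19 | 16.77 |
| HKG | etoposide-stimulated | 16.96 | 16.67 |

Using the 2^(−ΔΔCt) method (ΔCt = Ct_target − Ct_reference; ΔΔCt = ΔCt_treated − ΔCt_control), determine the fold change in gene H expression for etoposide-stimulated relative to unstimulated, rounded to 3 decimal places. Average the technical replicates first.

Mean Ct: gene H unstimulated 21.900; gene H etoposide-stimulated 24.585; HKG unstimulated 16.480; HKG etoposide-stimulated 16.815
ΔCt(unstimulated) = 21.900 − 16.480 = 5.420
ΔCt(etoposide-stimulated) = 24.585 − 16.815 = 7.770
ΔΔCt = 7.770 − 5.420 = 2.350
Fold change = 2^(−2.350) = 0.1961

0.196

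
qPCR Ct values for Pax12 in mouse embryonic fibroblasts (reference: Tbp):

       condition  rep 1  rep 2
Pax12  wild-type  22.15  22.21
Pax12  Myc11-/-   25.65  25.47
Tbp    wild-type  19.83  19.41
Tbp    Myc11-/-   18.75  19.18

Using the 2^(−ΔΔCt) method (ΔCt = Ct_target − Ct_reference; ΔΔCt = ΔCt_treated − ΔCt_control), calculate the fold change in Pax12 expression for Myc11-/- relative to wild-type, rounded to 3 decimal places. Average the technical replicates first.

0.061

Mean Ct: Pax12 wild-type 22.180; Pax12 Myc11-/- 25.560; Tbp wild-type 19.620; Tbp Myc11-/- 18.965
ΔCt(wild-type) = 22.180 − 19.620 = 2.560
ΔCt(Myc11-/-) = 25.560 − 18.965 = 6.595
ΔΔCt = 6.595 − 2.560 = 4.035
Fold change = 2^(−4.035) = 0.0610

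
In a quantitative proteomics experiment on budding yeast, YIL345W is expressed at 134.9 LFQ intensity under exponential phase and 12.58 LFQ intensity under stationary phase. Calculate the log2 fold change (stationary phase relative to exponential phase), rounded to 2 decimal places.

-3.42

Fold change = 12.58 / 134.9 = 0.0933
log2(0.0933) = -3.423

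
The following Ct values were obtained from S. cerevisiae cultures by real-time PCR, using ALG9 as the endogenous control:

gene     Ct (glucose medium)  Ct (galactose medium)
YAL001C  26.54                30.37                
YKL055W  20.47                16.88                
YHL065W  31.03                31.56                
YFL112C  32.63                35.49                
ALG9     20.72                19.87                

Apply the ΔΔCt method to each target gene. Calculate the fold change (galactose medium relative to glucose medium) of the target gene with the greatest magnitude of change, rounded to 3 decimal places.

YAL001C: ΔΔCt = (30.37−19.87) − (26.54−20.72) = 10.50 − 5.82 = 4.68; fold change = 2^-4.68 = 0.039
YKL055W: ΔΔCt = (16.88−19.87) − (20.47−20.72) = -2.99 − (-0.25) = -2.74; fold change = 2^2.74 = 6.681
YHL065W: ΔΔCt = (31.56−19.87) − (31.03−20.72) = 11.69 − 10.31 = 1.38; fold change = 2^-1.38 = 0.384
YFL112C: ΔΔCt = (35.49−19.87) − (32.63−20.72) = 15.62 − 11.91 = 3.71; fold change = 2^-3.71 = 0.076
YAL001C has the largest |ΔΔCt| = 4.68.

0.039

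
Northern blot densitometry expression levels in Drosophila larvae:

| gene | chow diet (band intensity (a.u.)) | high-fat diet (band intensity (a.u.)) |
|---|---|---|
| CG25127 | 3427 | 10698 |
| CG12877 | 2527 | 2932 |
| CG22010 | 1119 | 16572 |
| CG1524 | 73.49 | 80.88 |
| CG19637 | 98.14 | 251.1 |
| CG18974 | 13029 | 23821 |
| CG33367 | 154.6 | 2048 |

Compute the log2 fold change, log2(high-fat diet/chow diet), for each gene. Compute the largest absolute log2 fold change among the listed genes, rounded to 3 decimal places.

3.888

log2(10698/3427) = 1.642  (CG25127)
log2(2932/2527) = 0.214  (CG12877)
log2(16572/1119) = 3.888  (CG22010)
log2(80.88/73.49) = 0.138  (CG1524)
log2(251.1/98.14) = 1.355  (CG19637)
log2(23821/13029) = 0.871  (CG18974)
log2(2048/154.6) = 3.728  (CG33367)
The largest magnitude belongs to CG22010.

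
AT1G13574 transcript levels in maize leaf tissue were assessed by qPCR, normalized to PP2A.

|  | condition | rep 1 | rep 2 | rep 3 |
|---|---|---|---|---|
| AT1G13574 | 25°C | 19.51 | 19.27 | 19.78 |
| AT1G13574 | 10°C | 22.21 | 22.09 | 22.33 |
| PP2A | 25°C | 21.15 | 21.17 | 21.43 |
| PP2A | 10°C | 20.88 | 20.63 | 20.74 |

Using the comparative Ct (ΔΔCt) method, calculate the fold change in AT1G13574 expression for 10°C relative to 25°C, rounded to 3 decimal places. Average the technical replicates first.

Mean Ct: AT1G13574 25°C 19.520; AT1G13574 10°C 22.210; PP2A 25°C 21.250; PP2A 10°C 20.750
ΔCt(25°C) = 19.520 − 21.250 = -1.730
ΔCt(10°C) = 22.210 − 20.750 = 1.460
ΔΔCt = 1.460 − (-1.730) = 3.190
Fold change = 2^(−3.190) = 0.1096

0.110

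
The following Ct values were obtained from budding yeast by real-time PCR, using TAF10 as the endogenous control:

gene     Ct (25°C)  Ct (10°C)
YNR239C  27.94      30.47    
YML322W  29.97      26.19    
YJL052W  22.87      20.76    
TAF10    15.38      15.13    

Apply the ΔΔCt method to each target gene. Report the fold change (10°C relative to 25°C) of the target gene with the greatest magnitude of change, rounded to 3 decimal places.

11.551

YNR239C: ΔΔCt = (30.47−15.13) − (27.94−15.38) = 15.34 − 12.56 = 2.78; fold change = 2^-2.78 = 0.146
YML322W: ΔΔCt = (26.19−15.13) − (29.97−15.38) = 11.06 − 14.59 = -3.53; fold change = 2^3.53 = 11.551
YJL052W: ΔΔCt = (20.76−15.13) − (22.87−15.38) = 5.63 − 7.49 = -1.86; fold change = 2^1.86 = 3.630
YML322W has the largest |ΔΔCt| = 3.53.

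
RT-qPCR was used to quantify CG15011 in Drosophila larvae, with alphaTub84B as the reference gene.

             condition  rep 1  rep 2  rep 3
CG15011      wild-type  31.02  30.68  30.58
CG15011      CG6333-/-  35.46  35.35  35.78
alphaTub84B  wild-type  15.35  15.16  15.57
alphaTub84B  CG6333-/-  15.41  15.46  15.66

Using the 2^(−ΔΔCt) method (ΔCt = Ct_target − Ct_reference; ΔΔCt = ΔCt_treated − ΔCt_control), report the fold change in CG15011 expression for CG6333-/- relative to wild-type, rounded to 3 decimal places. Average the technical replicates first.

0.041

Mean Ct: CG15011 wild-type 30.760; CG15011 CG6333-/- 35.530; alphaTub84B wild-type 15.360; alphaTub84B CG6333-/- 15.510
ΔCt(wild-type) = 30.760 − 15.360 = 15.400
ΔCt(CG6333-/-) = 35.530 − 15.510 = 20.020
ΔΔCt = 20.020 − 15.400 = 4.620
Fold change = 2^(−4.620) = 0.0407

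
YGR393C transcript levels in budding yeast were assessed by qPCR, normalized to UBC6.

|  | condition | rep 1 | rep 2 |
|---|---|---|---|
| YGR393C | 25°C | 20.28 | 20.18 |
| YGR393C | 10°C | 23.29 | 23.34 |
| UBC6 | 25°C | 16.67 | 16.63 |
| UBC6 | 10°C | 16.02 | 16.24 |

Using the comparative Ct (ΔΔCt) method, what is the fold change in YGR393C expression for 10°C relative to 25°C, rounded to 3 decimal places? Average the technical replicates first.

Mean Ct: YGR393C 25°C 20.230; YGR393C 10°C 23.315; UBC6 25°C 16.650; UBC6 10°C 16.130
ΔCt(25°C) = 20.230 − 16.650 = 3.580
ΔCt(10°C) = 23.315 − 16.130 = 7.185
ΔΔCt = 7.185 − 3.580 = 3.605
Fold change = 2^(−3.605) = 0.0822

0.082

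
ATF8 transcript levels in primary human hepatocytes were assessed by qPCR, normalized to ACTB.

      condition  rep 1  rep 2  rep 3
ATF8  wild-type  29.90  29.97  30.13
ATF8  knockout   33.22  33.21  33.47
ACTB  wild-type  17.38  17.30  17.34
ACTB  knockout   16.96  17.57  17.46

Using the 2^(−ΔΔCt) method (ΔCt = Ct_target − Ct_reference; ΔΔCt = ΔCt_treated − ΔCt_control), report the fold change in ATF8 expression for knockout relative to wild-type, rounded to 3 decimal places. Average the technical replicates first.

Mean Ct: ATF8 wild-type 30.000; ATF8 knockout 33.300; ACTB wild-type 17.340; ACTB knockout 17.330
ΔCt(wild-type) = 30.000 − 17.340 = 12.660
ΔCt(knockout) = 33.300 − 17.330 = 15.970
ΔΔCt = 15.970 − 12.660 = 3.310
Fold change = 2^(−3.310) = 0.1008

0.101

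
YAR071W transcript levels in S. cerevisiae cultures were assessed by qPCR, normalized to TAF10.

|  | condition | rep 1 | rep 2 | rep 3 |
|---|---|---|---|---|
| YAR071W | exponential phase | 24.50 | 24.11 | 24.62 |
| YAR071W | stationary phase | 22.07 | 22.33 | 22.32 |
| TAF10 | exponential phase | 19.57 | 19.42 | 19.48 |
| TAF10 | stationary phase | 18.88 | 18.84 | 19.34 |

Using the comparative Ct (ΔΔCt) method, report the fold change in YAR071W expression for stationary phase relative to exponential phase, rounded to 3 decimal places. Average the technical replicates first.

3.249

Mean Ct: YAR071W exponential phase 24.410; YAR071W stationary phase 22.240; TAF10 exponential phase 19.490; TAF10 stationary phase 19.020
ΔCt(exponential phase) = 24.410 − 19.490 = 4.920
ΔCt(stationary phase) = 22.240 − 19.020 = 3.220
ΔΔCt = 3.220 − 4.920 = -1.700
Fold change = 2^(−(-1.700)) = 2^1.700 = 3.2490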